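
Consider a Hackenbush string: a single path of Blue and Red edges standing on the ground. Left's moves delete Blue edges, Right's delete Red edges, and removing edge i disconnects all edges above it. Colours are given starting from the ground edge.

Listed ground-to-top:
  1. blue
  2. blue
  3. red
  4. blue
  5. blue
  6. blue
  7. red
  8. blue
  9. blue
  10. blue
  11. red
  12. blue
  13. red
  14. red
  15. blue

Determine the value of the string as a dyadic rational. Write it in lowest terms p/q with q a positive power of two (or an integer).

Build val(s[:k]) for k = 1..15, string s = blue blue red blue blue blue red blue blue blue red blue red red blue.
1 of 15 · b · max L 0 · min R +∞ ⇒ 1
2 of 15 · bb · max L 1 · min R +∞ ⇒ 2
3 of 15 · bbr · max L 1 · min R 2 ⇒ 3/2
4 of 15 · bbrb · max L 3/2 · min R 2 ⇒ 7/4
5 of 15 · bbrbb · max L 7/4 · min R 2 ⇒ 15/8
6 of 15 · bbrbbb · max L 15/8 · min R 2 ⇒ 31/16
7 of 15 · bbrbbbr · max L 15/8 · min R 31/16 ⇒ 61/32
8 of 15 · bbrbbbrb · max L 61/32 · min R 31/16 ⇒ 123/64
9 of 15 · bbrbbbrbb · max L 123/64 · min R 31/16 ⇒ 247/128
10 of 15 · bbrbbbrbbb · max L 247/128 · min R 31/16 ⇒ 495/256
11 of 15 · bbrbbbrbbbr · max L 247/128 · min R 495/256 ⇒ 989/512
12 of 15 · bbrbbbrbbbrb · max L 989/512 · min R 495/256 ⇒ 1979/1024
13 of 15 · bbrbbbrbbbrbr · max L 989/512 · min R 1979/1024 ⇒ 3957/2048
14 of 15 · bbrbbbrbbbrbrr · max L 989/512 · min R 3957/2048 ⇒ 7913/4096
15 of 15 · bbrbbbrbbbrbrrb · max L 7913/4096 · min R 3957/2048 ⇒ 15827/8192

15827/8192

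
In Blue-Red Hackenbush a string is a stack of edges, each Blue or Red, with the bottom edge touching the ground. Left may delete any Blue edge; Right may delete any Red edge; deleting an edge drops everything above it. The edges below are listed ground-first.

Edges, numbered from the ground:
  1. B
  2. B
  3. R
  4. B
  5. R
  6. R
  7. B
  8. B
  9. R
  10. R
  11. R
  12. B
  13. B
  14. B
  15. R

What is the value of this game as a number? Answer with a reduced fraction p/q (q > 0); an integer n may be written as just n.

Prefix values for B B R B R R B B R R R B B B R via {L|R} + simplicity:
B: Left { 0 }, Right { · } -> simplest 1
BB: Left { 0, 1 }, Right { · } -> simplest 2
BBR: Left { 0, 1 }, Right { 2 } -> simplest 3/2
BBRB: Left { 0, 1, 3/2 }, Right { 2 } -> simplest 7/4
BBRBR: Left { 0, 1, 3/2 }, Right { 7/4, 2 } -> simplest 13/8
BBRBRR: Left { 0, 1, 3/2 }, Right { 13/8, 7/4, 2 } -> simplest 25/16
BBRBRRB: Left { 0, 1, 3/2, 25/16 }, Right { 13/8, 7/4, 2 } -> simplest 51/32
BBRBRRBB: Left { 0, 1, 3/2, 25/16, 51/32 }, Right { 13/8, 7/4, 2 } -> simplest 103/64
BBRBRRBBR: Left { 0, 1, 3/2, 25/16, 51/32 }, Right { 103/64, 13/8, 7/4, 2 } -> simplest 205/128
BBRBRRBBRR: Left { 0, 1, 3/2, 25/16, 51/32 }, Right { 205/128, 103/64, 13/8, 7/4, 2 } -> simplest 409/256
BBRBRRBBRRR: Left { 0, 1, 3/2, 25/16, 51/32 }, Right { 409/256, 205/128, 103/64, 13/8, 7/4, 2 } -> simplest 817/512
BBRBRRBBRRRB: Left { 0, 1, 3/2, 25/16, 51/32, 817/512 }, Right { 409/256, 205/128, 103/64, 13/8, 7/4, 2 } -> simplest 1635/1024
BBRBRRBBRRRBB: Left { 0, 1, 3/2, 25/16, 51/32, 817/512, 1635/1024 }, Right { 409/256, 205/128, 103/64, 13/8, 7/4, 2 } -> simplest 3271/2048
BBRBRRBBRRRBBB: Left { 0, 1, 3/2, 25/16, 51/32, 817/512, 1635/1024, 3271/2048 }, Right { 409/256, 205/128, 103/64, 13/8, 7/4, 2 } -> simplest 6543/4096
BBRBRRBBRRRBBBR: Left { 0, 1, 3/2, 25/16, 51/32, 817/512, 1635/1024, 3271/2048 }, Right { 6543/4096, 409/256, 205/128, 103/64, 13/8, 7/4, 2 } -> simplest 13085/8192

13085/8192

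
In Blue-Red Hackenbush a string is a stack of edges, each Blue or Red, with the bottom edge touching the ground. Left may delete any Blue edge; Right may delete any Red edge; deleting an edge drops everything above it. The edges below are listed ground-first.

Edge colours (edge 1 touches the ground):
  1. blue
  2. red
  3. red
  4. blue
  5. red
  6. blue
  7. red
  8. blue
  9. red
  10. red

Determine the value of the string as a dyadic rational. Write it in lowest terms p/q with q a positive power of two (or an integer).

value_1 [b]  L=[0]  R=[—]  → 1
value_2 [br]  L=[0]  R=[1]  → 1/2
value_3 [brr]  L=[0]  R=[1/2; 1]  → 1/4
value_4 [brrb]  L=[0; 1/4]  R=[1/2; 1]  → 3/8
value_5 [brrbr]  L=[0; 1/4]  R=[3/8; 1/2; 1]  → 5/16
value_6 [brrbrb]  L=[0; 1/4; 5/16]  R=[3/8; 1/2; 1]  → 11/32
value_7 [brrbrbr]  L=[0; 1/4; 5/16]  R=[11/32; 3/8; 1/2; 1]  → 21/64
value_8 [brrbrbrb]  L=[0; 1/4; 5/16; 21/64]  R=[11/32; 3/8; 1/2; 1]  → 43/128
value_9 [brrbrbrbr]  L=[0; 1/4; 5/16; 21/64]  R=[43/128; 11/32; 3/8; 1/2; 1]  → 85/256
value_10 [brrbrbrbrr]  L=[0; 1/4; 5/16; 21/64]  R=[85/256; 43/128; 11/32; 3/8; 1/2; 1]  → 169/512

169/512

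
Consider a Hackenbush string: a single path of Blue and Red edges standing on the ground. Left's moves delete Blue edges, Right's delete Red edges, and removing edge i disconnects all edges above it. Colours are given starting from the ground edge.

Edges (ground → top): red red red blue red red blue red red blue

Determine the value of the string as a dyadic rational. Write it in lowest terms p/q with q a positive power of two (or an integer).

-365/128

Recurse on prefixes of the 10-edge string red red red blue red red blue red red blue:
val(r) = { none | 0 } -> -1
val(rr) = { none | -1; 0 } -> -2
val(rrr) = { none | -2; -1; 0 } -> -3
val(rrrb) = { -3 | -2; -1; 0 } -> -5/2
val(rrrbr) = { -3 | -5/2; -2; -1; 0 } -> -11/4
val(rrrbrr) = { -3 | -11/4; -5/2; -2; -1; 0 } -> -23/8
val(rrrbrrb) = { -3; -23/8 | -11/4; -5/2; -2; -1; 0 } -> -45/16
val(rrrbrrbr) = { -3; -23/8 | -45/16; -11/4; -5/2; -2; -1; 0 } -> -91/32
val(rrrbrrbrr) = { -3; -23/8 | -91/32; -45/16; -11/4; -5/2; -2; -1; 0 } -> -183/64
val(rrrbrrbrrb) = { -3; -23/8; -183/64 | -91/32; -45/16; -11/4; -5/2; -2; -1; 0 } -> -365/128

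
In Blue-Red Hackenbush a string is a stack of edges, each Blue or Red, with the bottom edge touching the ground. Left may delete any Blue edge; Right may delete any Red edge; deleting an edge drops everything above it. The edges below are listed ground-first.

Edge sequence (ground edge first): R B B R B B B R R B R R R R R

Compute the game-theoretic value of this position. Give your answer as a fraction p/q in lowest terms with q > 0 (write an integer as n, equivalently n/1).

-4543/16384

Recurse on prefixes of the 15-edge string R B B R B B B R R B R R R R R:
R: Left { — }, Right { 0 } → simplest -1
RB: Left { -1 }, Right { 0 } → simplest -1/2
RBB: Left { -1; -1/2 }, Right { 0 } → simplest -1/4
RBBR: Left { -1; -1/2 }, Right { -1/4; 0 } → simplest -3/8
RBBRB: Left { -1; -1/2; -3/8 }, Right { -1/4; 0 } → simplest -5/16
RBBRBB: Left { -1; -1/2; -3/8; -5/16 }, Right { -1/4; 0 } → simplest -9/32
RBBRBBB: Left { -1; -1/2; -3/8; -5/16; -9/32 }, Right { -1/4; 0 } → simplest -17/64
RBBRBBBR: Left { -1; -1/2; -3/8; -5/16; -9/32 }, Right { -17/64; -1/4; 0 } → simplest -35/128
RBBRBBBRR: Left { -1; -1/2; -3/8; -5/16; -9/32 }, Right { -35/128; -17/64; -1/4; 0 } → simplest -71/256
RBBRBBBRRB: Left { -1; -1/2; -3/8; -5/16; -9/32; -71/256 }, Right { -35/128; -17/64; -1/4; 0 } → simplest -141/512
RBBRBBBRRBR: Left { -1; -1/2; -3/8; -5/16; -9/32; -71/256 }, Right { -141/512; -35/128; -17/64; -1/4; 0 } → simplest -283/1024
RBBRBBBRRBRR: Left { -1; -1/2; -3/8; -5/16; -9/32; -71/256 }, Right { -283/1024; -141/512; -35/128; -17/64; -1/4; 0 } → simplest -567/2048
RBBRBBBRRBRRR: Left { -1; -1/2; -3/8; -5/16; -9/32; -71/256 }, Right { -567/2048; -283/1024; -141/512; -35/128; -17/64; -1/4; 0 } → simplest -1135/4096
RBBRBBBRRBRRRR: Left { -1; -1/2; -3/8; -5/16; -9/32; -71/256 }, Right { -1135/4096; -567/2048; -283/1024; -141/512; -35/128; -17/64; -1/4; 0 } → simplest -2271/8192
RBBRBBBRRBRRRRR: Left { -1; -1/2; -3/8; -5/16; -9/32; -71/256 }, Right { -2271/8192; -1135/4096; -567/2048; -283/1024; -141/512; -35/128; -17/64; -1/4; 0 } → simplest -4543/16384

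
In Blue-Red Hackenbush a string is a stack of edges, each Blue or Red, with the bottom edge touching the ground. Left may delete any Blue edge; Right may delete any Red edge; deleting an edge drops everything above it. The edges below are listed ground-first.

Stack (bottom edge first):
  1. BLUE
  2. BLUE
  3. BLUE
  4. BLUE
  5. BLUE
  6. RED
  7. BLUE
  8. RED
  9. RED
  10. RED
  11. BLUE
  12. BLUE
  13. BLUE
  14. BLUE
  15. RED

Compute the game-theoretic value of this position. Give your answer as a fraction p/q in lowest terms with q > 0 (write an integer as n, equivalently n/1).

Build G(s[:k]) for k = 1..15, string s = BLUE BLUE BLUE BLUE BLUE RED BLUE RED RED RED BLUE BLUE BLUE BLUE RED.
G_1 [B]  L=[0]  R=[none]  -> 1
G_2 [BB]  L=[0; 1]  R=[none]  -> 2
G_3 [BBB]  L=[0; 1; 2]  R=[none]  -> 3
G_4 [BBBB]  L=[0; 1; 2; 3]  R=[none]  -> 4
G_5 [BBBBB]  L=[0; 1; 2; 3; 4]  R=[none]  -> 5
G_6 [BBBBBR]  L=[0; 1; 2; 3; 4]  R=[5]  -> 9/2
G_7 [BBBBBRB]  L=[0; 1; 2; 3; 4; 9/2]  R=[5]  -> 19/4
G_8 [BBBBBRBR]  L=[0; 1; 2; 3; 4; 9/2]  R=[19/4; 5]  -> 37/8
G_9 [BBBBBRBRR]  L=[0; 1; 2; 3; 4; 9/2]  R=[37/8; 19/4; 5]  -> 73/16
G_10 [BBBBBRBRRR]  L=[0; 1; 2; 3; 4; 9/2]  R=[73/16; 37/8; 19/4; 5]  -> 145/32
G_11 [BBBBBRBRRRB]  L=[0; 1; 2; 3; 4; 9/2; 145/32]  R=[73/16; 37/8; 19/4; 5]  -> 291/64
G_12 [BBBBBRBRRRBB]  L=[0; 1; 2; 3; 4; 9/2; 145/32; 291/64]  R=[73/16; 37/8; 19/4; 5]  -> 583/128
G_13 [BBBBBRBRRRBBB]  L=[0; 1; 2; 3; 4; 9/2; 145/32; 291/64; 583/128]  R=[73/16; 37/8; 19/4; 5]  -> 1167/256
G_14 [BBBBBRBRRRBBBB]  L=[0; 1; 2; 3; 4; 9/2; 145/32; 291/64; 583/128; 1167/256]  R=[73/16; 37/8; 19/4; 5]  -> 2335/512
G_15 [BBBBBRBRRRBBBBR]  L=[0; 1; 2; 3; 4; 9/2; 145/32; 291/64; 583/128; 1167/256]  R=[2335/512; 73/16; 37/8; 19/4; 5]  -> 4669/1024

4669/1024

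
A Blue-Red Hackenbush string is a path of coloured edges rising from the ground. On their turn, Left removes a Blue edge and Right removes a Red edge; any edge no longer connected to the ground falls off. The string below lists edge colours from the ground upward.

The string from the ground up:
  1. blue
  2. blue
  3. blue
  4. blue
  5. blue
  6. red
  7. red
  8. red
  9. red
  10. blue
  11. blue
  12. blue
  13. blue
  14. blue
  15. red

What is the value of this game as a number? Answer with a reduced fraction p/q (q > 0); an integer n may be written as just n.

4221/1024

Build val(s[:k]) for k = 1..15, string s = blue blue blue blue blue red red red red blue blue blue blue blue red.
step 1: add blue to get b; options L={ 0 } R={ ∅ } → 1
step 2: add blue to get bb; options L={ 0,1 } R={ ∅ } → 2
step 3: add blue to get bbb; options L={ 0,1,2 } R={ ∅ } → 3
step 4: add blue to get bbbb; options L={ 0,1,2,3 } R={ ∅ } → 4
step 5: add blue to get bbbbb; options L={ 0,1,2,3,4 } R={ ∅ } → 5
step 6: add red to get bbbbbr; options L={ 0,1,2,3,4 } R={ 5 } → 9/2
step 7: add red to get bbbbbrr; options L={ 0,1,2,3,4 } R={ 9/2,5 } → 17/4
step 8: add red to get bbbbbrrr; options L={ 0,1,2,3,4 } R={ 17/4,9/2,5 } → 33/8
step 9: add red to get bbbbbrrrr; options L={ 0,1,2,3,4 } R={ 33/8,17/4,9/2,5 } → 65/16
step 10: add blue to get bbbbbrrrrb; options L={ 0,1,2,3,4,65/16 } R={ 33/8,17/4,9/2,5 } → 131/32
step 11: add blue to get bbbbbrrrrbb; options L={ 0,1,2,3,4,65/16,131/32 } R={ 33/8,17/4,9/2,5 } → 263/64
step 12: add blue to get bbbbbrrrrbbb; options L={ 0,1,2,3,4,65/16,131/32,263/64 } R={ 33/8,17/4,9/2,5 } → 527/128
step 13: add blue to get bbbbbrrrrbbbb; options L={ 0,1,2,3,4,65/16,131/32,263/64,527/128 } R={ 33/8,17/4,9/2,5 } → 1055/256
step 14: add blue to get bbbbbrrrrbbbbb; options L={ 0,1,2,3,4,65/16,131/32,263/64,527/128,1055/256 } R={ 33/8,17/4,9/2,5 } → 2111/512
step 15: add red to get bbbbbrrrrbbbbbr; options L={ 0,1,2,3,4,65/16,131/32,263/64,527/128,1055/256 } R={ 2111/512,33/8,17/4,9/2,5 } → 4221/1024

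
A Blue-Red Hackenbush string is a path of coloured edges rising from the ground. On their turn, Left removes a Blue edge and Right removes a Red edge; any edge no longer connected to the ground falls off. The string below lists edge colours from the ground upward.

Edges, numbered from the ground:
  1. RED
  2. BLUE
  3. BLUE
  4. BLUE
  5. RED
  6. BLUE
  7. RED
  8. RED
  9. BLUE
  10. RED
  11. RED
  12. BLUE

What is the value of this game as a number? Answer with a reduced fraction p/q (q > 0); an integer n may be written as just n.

Build G(s[:k]) for k = 1..12, string s = RED BLUE BLUE BLUE RED BLUE RED RED BLUE RED RED BLUE.
G_1 [R]  L=[]  R=[0]  = -1
G_2 [RB]  L=[-1]  R=[0]  = -1/2
G_3 [RBB]  L=[-1; -1/2]  R=[0]  = -1/4
G_4 [RBBB]  L=[-1; -1/2; -1/4]  R=[0]  = -1/8
G_5 [RBBBR]  L=[-1; -1/2; -1/4]  R=[-1/8; 0]  = -3/16
G_6 [RBBBRB]  L=[-1; -1/2; -1/4; -3/16]  R=[-1/8; 0]  = -5/32
G_7 [RBBBRBR]  L=[-1; -1/2; -1/4; -3/16]  R=[-5/32; -1/8; 0]  = -11/64
G_8 [RBBBRBRR]  L=[-1; -1/2; -1/4; -3/16]  R=[-11/64; -5/32; -1/8; 0]  = -23/128
G_9 [RBBBRBRRB]  L=[-1; -1/2; -1/4; -3/16; -23/128]  R=[-11/64; -5/32; -1/8; 0]  = -45/256
G_10 [RBBBRBRRBR]  L=[-1; -1/2; -1/4; -3/16; -23/128]  R=[-45/256; -11/64; -5/32; -1/8; 0]  = -91/512
G_11 [RBBBRBRRBRR]  L=[-1; -1/2; -1/4; -3/16; -23/128]  R=[-91/512; -45/256; -11/64; -5/32; -1/8; 0]  = -183/1024
G_12 [RBBBRBRRBRRB]  L=[-1; -1/2; -1/4; -3/16; -23/128; -183/1024]  R=[-91/512; -45/256; -11/64; -5/32; -1/8; 0]  = -365/2048

-365/2048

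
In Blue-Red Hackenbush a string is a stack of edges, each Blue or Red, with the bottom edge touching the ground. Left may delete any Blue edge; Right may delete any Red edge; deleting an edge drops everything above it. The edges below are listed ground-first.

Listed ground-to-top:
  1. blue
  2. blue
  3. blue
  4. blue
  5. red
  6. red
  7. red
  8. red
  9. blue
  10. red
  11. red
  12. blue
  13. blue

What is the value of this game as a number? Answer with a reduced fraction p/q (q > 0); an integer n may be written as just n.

Prefix values for blue blue blue blue red red red red blue red red blue blue via {L|R} + simplicity:
value(b) = { 0 | · } — 1
value(bb) = { 0,1 | · } — 2
value(bbb) = { 0,1,2 | · } — 3
value(bbbb) = { 0,1,2,3 | · } — 4
value(bbbbr) = { 0,1,2,3 | 4 } — 7/2
value(bbbbrr) = { 0,1,2,3 | 7/2,4 } — 13/4
value(bbbbrrr) = { 0,1,2,3 | 13/4,7/2,4 } — 25/8
value(bbbbrrrr) = { 0,1,2,3 | 25/8,13/4,7/2,4 } — 49/16
value(bbbbrrrrb) = { 0,1,2,3,49/16 | 25/8,13/4,7/2,4 } — 99/32
value(bbbbrrrrbr) = { 0,1,2,3,49/16 | 99/32,25/8,13/4,7/2,4 } — 197/64
value(bbbbrrrrbrr) = { 0,1,2,3,49/16 | 197/64,99/32,25/8,13/4,7/2,4 } — 393/128
value(bbbbrrrrbrrb) = { 0,1,2,3,49/16,393/128 | 197/64,99/32,25/8,13/4,7/2,4 } — 787/256
value(bbbbrrrrbrrbb) = { 0,1,2,3,49/16,393/128,787/256 | 197/64,99/32,25/8,13/4,7/2,4 } — 1575/512

1575/512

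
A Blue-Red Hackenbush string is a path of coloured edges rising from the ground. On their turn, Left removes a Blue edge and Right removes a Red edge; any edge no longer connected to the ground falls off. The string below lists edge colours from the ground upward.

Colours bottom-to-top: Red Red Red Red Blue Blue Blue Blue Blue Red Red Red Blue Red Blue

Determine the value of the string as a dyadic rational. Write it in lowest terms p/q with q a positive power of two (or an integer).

Recurse on prefixes of the 15-edge string Red Red Red Red Blue Blue Blue Blue Blue Red Red Red Blue Red Blue:
step 1: add Red to get R; options L={ none } R={ 0 } -> -1
step 2: add Red to get RR; options L={ none } R={ -1, 0 } -> -2
step 3: add Red to get RRR; options L={ none } R={ -2, -1, 0 } -> -3
step 4: add Red to get RRRR; options L={ none } R={ -3, -2, -1, 0 } -> -4
step 5: add Blue to get RRRRB; options L={ -4 } R={ -3, -2, -1, 0 } -> -7/2
step 6: add Blue to get RRRRBB; options L={ -4, -7/2 } R={ -3, -2, -1, 0 } -> -13/4
step 7: add Blue to get RRRRBBB; options L={ -4, -7/2, -13/4 } R={ -3, -2, -1, 0 } -> -25/8
step 8: add Blue to get RRRRBBBB; options L={ -4, -7/2, -13/4, -25/8 } R={ -3, -2, -1, 0 } -> -49/16
step 9: add Blue to get RRRRBBBBB; options L={ -4, -7/2, -13/4, -25/8, -49/16 } R={ -3, -2, -1, 0 } -> -97/32
step 10: add Red to get RRRRBBBBBR; options L={ -4, -7/2, -13/4, -25/8, -49/16 } R={ -97/32, -3, -2, -1, 0 } -> -195/64
step 11: add Red to get RRRRBBBBBRR; options L={ -4, -7/2, -13/4, -25/8, -49/16 } R={ -195/64, -97/32, -3, -2, -1, 0 } -> -391/128
step 12: add Red to get RRRRBBBBBRRR; options L={ -4, -7/2, -13/4, -25/8, -49/16 } R={ -391/128, -195/64, -97/32, -3, -2, -1, 0 } -> -783/256
step 13: add Blue to get RRRRBBBBBRRRB; options L={ -4, -7/2, -13/4, -25/8, -49/16, -783/256 } R={ -391/128, -195/64, -97/32, -3, -2, -1, 0 } -> -1565/512
step 14: add Red to get RRRRBBBBBRRRBR; options L={ -4, -7/2, -13/4, -25/8, -49/16, -783/256 } R={ -1565/512, -391/128, -195/64, -97/32, -3, -2, -1, 0 } -> -3131/1024
step 15: add Blue to get RRRRBBBBBRRRBRB; options L={ -4, -7/2, -13/4, -25/8, -49/16, -783/256, -3131/1024 } R={ -1565/512, -391/128, -195/64, -97/32, -3, -2, -1, 0 } -> -6261/2048

-6261/2048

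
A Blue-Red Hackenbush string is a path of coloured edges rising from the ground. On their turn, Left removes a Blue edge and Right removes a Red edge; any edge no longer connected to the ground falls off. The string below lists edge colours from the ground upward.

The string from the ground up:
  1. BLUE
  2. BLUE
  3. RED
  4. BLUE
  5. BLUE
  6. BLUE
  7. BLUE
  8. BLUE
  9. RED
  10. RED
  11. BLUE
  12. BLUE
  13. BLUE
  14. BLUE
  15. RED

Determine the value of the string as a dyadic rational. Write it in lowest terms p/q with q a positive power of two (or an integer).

Build G(s[:k]) for k = 1..15, string s = BLUE BLUE RED BLUE BLUE BLUE BLUE BLUE RED RED BLUE BLUE BLUE BLUE RED.
B: Left { 0 }, Right {  } — simplest 1
BB: Left { 0 1 }, Right {  } — simplest 2
BBR: Left { 0 1 }, Right { 2 } — simplest 3/2
BBRB: Left { 0 1 3/2 }, Right { 2 } — simplest 7/4
BBRBB: Left { 0 1 3/2 7/4 }, Right { 2 } — simplest 15/8
BBRBBB: Left { 0 1 3/2 7/4 15/8 }, Right { 2 } — simplest 31/16
BBRBBBB: Left { 0 1 3/2 7/4 15/8 31/16 }, Right { 2 } — simplest 63/32
BBRBBBBB: Left { 0 1 3/2 7/4 15/8 31/16 63/32 }, Right { 2 } — simplest 127/64
BBRBBBBBR: Left { 0 1 3/2 7/4 15/8 31/16 63/32 }, Right { 127/64 2 } — simplest 253/128
BBRBBBBBRR: Left { 0 1 3/2 7/4 15/8 31/16 63/32 }, Right { 253/128 127/64 2 } — simplest 505/256
BBRBBBBBRRB: Left { 0 1 3/2 7/4 15/8 31/16 63/32 505/256 }, Right { 253/128 127/64 2 } — simplest 1011/512
BBRBBBBBRRBB: Left { 0 1 3/2 7/4 15/8 31/16 63/32 505/256 1011/512 }, Right { 253/128 127/64 2 } — simplest 2023/1024
BBRBBBBBRRBBB: Left { 0 1 3/2 7/4 15/8 31/16 63/32 505/256 1011/512 2023/1024 }, Right { 253/128 127/64 2 } — simplest 4047/2048
BBRBBBBBRRBBBB: Left { 0 1 3/2 7/4 15/8 31/16 63/32 505/256 1011/512 2023/1024 4047/2048 }, Right { 253/128 127/64 2 } — simplest 8095/4096
BBRBBBBBRRBBBBR: Left { 0 1 3/2 7/4 15/8 31/16 63/32 505/256 1011/512 2023/1024 4047/2048 }, Right { 8095/4096 253/128 127/64 2 } — simplest 16189/8192

16189/8192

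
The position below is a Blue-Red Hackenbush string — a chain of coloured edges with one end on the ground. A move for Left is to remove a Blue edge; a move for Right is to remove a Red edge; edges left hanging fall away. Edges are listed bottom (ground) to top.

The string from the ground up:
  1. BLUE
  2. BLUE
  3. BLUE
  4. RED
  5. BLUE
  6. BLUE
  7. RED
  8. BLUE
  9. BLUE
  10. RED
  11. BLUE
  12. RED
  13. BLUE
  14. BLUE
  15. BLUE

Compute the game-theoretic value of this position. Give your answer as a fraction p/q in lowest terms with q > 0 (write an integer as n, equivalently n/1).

11695/4096

Build value(s[:k]) for k = 1..15, string s = BLUE BLUE BLUE RED BLUE BLUE RED BLUE BLUE RED BLUE RED BLUE BLUE BLUE.
value_1 [B]  L=[0]  R=[(no moves)]  = 1
value_2 [BB]  L=[0,1]  R=[(no moves)]  = 2
value_3 [BBB]  L=[0,1,2]  R=[(no moves)]  = 3
value_4 [BBBR]  L=[0,1,2]  R=[3]  = 5/2
value_5 [BBBRB]  L=[0,1,2,5/2]  R=[3]  = 11/4
value_6 [BBBRBB]  L=[0,1,2,5/2,11/4]  R=[3]  = 23/8
value_7 [BBBRBBR]  L=[0,1,2,5/2,11/4]  R=[23/8,3]  = 45/16
value_8 [BBBRBBRB]  L=[0,1,2,5/2,11/4,45/16]  R=[23/8,3]  = 91/32
value_9 [BBBRBBRBB]  L=[0,1,2,5/2,11/4,45/16,91/32]  R=[23/8,3]  = 183/64
value_10 [BBBRBBRBBR]  L=[0,1,2,5/2,11/4,45/16,91/32]  R=[183/64,23/8,3]  = 365/128
value_11 [BBBRBBRBBRB]  L=[0,1,2,5/2,11/4,45/16,91/32,365/128]  R=[183/64,23/8,3]  = 731/256
value_12 [BBBRBBRBBRBR]  L=[0,1,2,5/2,11/4,45/16,91/32,365/128]  R=[731/256,183/64,23/8,3]  = 1461/512
value_13 [BBBRBBRBBRBRB]  L=[0,1,2,5/2,11/4,45/16,91/32,365/128,1461/512]  R=[731/256,183/64,23/8,3]  = 2923/1024
value_14 [BBBRBBRBBRBRBB]  L=[0,1,2,5/2,11/4,45/16,91/32,365/128,1461/512,2923/1024]  R=[731/256,183/64,23/8,3]  = 5847/2048
value_15 [BBBRBBRBBRBRBBB]  L=[0,1,2,5/2,11/4,45/16,91/32,365/128,1461/512,2923/1024,5847/2048]  R=[731/256,183/64,23/8,3]  = 11695/4096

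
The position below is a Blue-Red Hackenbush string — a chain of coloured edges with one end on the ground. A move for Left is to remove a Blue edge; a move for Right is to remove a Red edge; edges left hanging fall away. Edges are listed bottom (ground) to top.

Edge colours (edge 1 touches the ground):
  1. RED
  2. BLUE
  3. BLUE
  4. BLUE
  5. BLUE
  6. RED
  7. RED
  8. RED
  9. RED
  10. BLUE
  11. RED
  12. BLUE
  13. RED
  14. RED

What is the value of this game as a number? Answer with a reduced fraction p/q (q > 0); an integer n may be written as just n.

Recurse on prefixes of the 14-edge string RED BLUE BLUE BLUE BLUE RED RED RED RED BLUE RED BLUE RED RED:
R: Left { none }, Right { 0 } -> simplest -1
RB: Left { -1 }, Right { 0 } -> simplest -1/2
RBB: Left { -1 -1/2 }, Right { 0 } -> simplest -1/4
RBBB: Left { -1 -1/2 -1/4 }, Right { 0 } -> simplest -1/8
RBBBB: Left { -1 -1/2 -1/4 -1/8 }, Right { 0 } -> simplest -1/16
RBBBBR: Left { -1 -1/2 -1/4 -1/8 }, Right { -1/16 0 } -> simplest -3/32
RBBBBRR: Left { -1 -1/2 -1/4 -1/8 }, Right { -3/32 -1/16 0 } -> simplest -7/64
RBBBBRRR: Left { -1 -1/2 -1/4 -1/8 }, Right { -7/64 -3/32 -1/16 0 } -> simplest -15/128
RBBBBRRRR: Left { -1 -1/2 -1/4 -1/8 }, Right { -15/128 -7/64 -3/32 -1/16 0 } -> simplest -31/256
RBBBBRRRRB: Left { -1 -1/2 -1/4 -1/8 -31/256 }, Right { -15/128 -7/64 -3/32 -1/16 0 } -> simplest -61/512
RBBBBRRRRBR: Left { -1 -1/2 -1/4 -1/8 -31/256 }, Right { -61/512 -15/128 -7/64 -3/32 -1/16 0 } -> simplest -123/1024
RBBBBRRRRBRB: Left { -1 -1/2 -1/4 -1/8 -31/256 -123/1024 }, Right { -61/512 -15/128 -7/64 -3/32 -1/16 0 } -> simplest -245/2048
RBBBBRRRRBRBR: Left { -1 -1/2 -1/4 -1/8 -31/256 -123/1024 }, Right { -245/2048 -61/512 -15/128 -7/64 -3/32 -1/16 0 } -> simplest -491/4096
RBBBBRRRRBRBRR: Left { -1 -1/2 -1/4 -1/8 -31/256 -123/1024 }, Right { -491/4096 -245/2048 -61/512 -15/128 -7/64 -3/32 -1/16 0 } -> simplest -983/8192

-983/8192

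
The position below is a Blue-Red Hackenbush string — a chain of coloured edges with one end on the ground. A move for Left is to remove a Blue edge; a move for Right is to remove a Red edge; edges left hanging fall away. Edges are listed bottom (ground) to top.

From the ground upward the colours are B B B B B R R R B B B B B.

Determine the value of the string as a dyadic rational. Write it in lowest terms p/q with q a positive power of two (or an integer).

1087/256

Prefix values for B B B B B R R R B B B B B via {L|R} + simplicity:
value(B) = { 0 | (no moves) } = 1
value(BB) = { 0, 1 | (no moves) } = 2
value(BBB) = { 0, 1, 2 | (no moves) } = 3
value(BBBB) = { 0, 1, 2, 3 | (no moves) } = 4
value(BBBBB) = { 0, 1, 2, 3, 4 | (no moves) } = 5
value(BBBBBR) = { 0, 1, 2, 3, 4 | 5 } = 9/2
value(BBBBBRR) = { 0, 1, 2, 3, 4 | 9/2, 5 } = 17/4
value(BBBBBRRR) = { 0, 1, 2, 3, 4 | 17/4, 9/2, 5 } = 33/8
value(BBBBBRRRB) = { 0, 1, 2, 3, 4, 33/8 | 17/4, 9/2, 5 } = 67/16
value(BBBBBRRRBB) = { 0, 1, 2, 3, 4, 33/8, 67/16 | 17/4, 9/2, 5 } = 135/32
value(BBBBBRRRBBB) = { 0, 1, 2, 3, 4, 33/8, 67/16, 135/32 | 17/4, 9/2, 5 } = 271/64
value(BBBBBRRRBBBB) = { 0, 1, 2, 3, 4, 33/8, 67/16, 135/32, 271/64 | 17/4, 9/2, 5 } = 543/128
value(BBBBBRRRBBBBB) = { 0, 1, 2, 3, 4, 33/8, 67/16, 135/32, 271/64, 543/128 | 17/4, 9/2, 5 } = 1087/256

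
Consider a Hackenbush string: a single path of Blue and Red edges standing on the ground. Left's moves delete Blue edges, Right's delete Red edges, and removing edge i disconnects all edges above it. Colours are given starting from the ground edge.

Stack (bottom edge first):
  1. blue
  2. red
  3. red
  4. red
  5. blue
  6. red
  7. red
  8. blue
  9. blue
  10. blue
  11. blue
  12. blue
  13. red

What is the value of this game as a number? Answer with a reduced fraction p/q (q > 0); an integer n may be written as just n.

637/4096

Build val(s[:k]) for k = 1..13, string s = blue red red red blue red red blue blue blue blue blue red.
edge 1 of 13 (blue): { 0 | none } gives 1
edge 2 of 13 (red): { 0 | 1 } gives 1/2
edge 3 of 13 (red): { 0 | 1/2, 1 } gives 1/4
edge 4 of 13 (red): { 0 | 1/4, 1/2, 1 } gives 1/8
edge 5 of 13 (blue): { 0, 1/8 | 1/4, 1/2, 1 } gives 3/16
edge 6 of 13 (red): { 0, 1/8 | 3/16, 1/4, 1/2, 1 } gives 5/32
edge 7 of 13 (red): { 0, 1/8 | 5/32, 3/16, 1/4, 1/2, 1 } gives 9/64
edge 8 of 13 (blue): { 0, 1/8, 9/64 | 5/32, 3/16, 1/4, 1/2, 1 } gives 19/128
edge 9 of 13 (blue): { 0, 1/8, 9/64, 19/128 | 5/32, 3/16, 1/4, 1/2, 1 } gives 39/256
edge 10 of 13 (blue): { 0, 1/8, 9/64, 19/128, 39/256 | 5/32, 3/16, 1/4, 1/2, 1 } gives 79/512
edge 11 of 13 (blue): { 0, 1/8, 9/64, 19/128, 39/256, 79/512 | 5/32, 3/16, 1/4, 1/2, 1 } gives 159/1024
edge 12 of 13 (blue): { 0, 1/8, 9/64, 19/128, 39/256, 79/512, 159/1024 | 5/32, 3/16, 1/4, 1/2, 1 } gives 319/2048
edge 13 of 13 (red): { 0, 1/8, 9/64, 19/128, 39/256, 79/512, 159/1024 | 319/2048, 5/32, 3/16, 1/4, 1/2, 1 } gives 637/4096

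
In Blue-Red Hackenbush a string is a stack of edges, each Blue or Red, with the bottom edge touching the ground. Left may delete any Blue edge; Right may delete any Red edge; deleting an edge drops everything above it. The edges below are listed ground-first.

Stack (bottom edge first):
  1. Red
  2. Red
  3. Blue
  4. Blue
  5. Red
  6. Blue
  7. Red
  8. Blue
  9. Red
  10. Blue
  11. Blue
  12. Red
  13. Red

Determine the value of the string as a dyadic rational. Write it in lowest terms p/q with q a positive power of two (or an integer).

-2727/2048

edge 1 of 13 (Red): { (no moves) | 0 } -> -1
edge 2 of 13 (Red): { (no moves) | -1,0 } -> -2
edge 3 of 13 (Blue): { -2 | -1,0 } -> -3/2
edge 4 of 13 (Blue): { -2,-3/2 | -1,0 } -> -5/4
edge 5 of 13 (Red): { -2,-3/2 | -5/4,-1,0 } -> -11/8
edge 6 of 13 (Blue): { -2,-3/2,-11/8 | -5/4,-1,0 } -> -21/16
edge 7 of 13 (Red): { -2,-3/2,-11/8 | -21/16,-5/4,-1,0 } -> -43/32
edge 8 of 13 (Blue): { -2,-3/2,-11/8,-43/32 | -21/16,-5/4,-1,0 } -> -85/64
edge 9 of 13 (Red): { -2,-3/2,-11/8,-43/32 | -85/64,-21/16,-5/4,-1,0 } -> -171/128
edge 10 of 13 (Blue): { -2,-3/2,-11/8,-43/32,-171/128 | -85/64,-21/16,-5/4,-1,0 } -> -341/256
edge 11 of 13 (Blue): { -2,-3/2,-11/8,-43/32,-171/128,-341/256 | -85/64,-21/16,-5/4,-1,0 } -> -681/512
edge 12 of 13 (Red): { -2,-3/2,-11/8,-43/32,-171/128,-341/256 | -681/512,-85/64,-21/16,-5/4,-1,0 } -> -1363/1024
edge 13 of 13 (Red): { -2,-3/2,-11/8,-43/32,-171/128,-341/256 | -1363/1024,-681/512,-85/64,-21/16,-5/4,-1,0 } -> -2727/2048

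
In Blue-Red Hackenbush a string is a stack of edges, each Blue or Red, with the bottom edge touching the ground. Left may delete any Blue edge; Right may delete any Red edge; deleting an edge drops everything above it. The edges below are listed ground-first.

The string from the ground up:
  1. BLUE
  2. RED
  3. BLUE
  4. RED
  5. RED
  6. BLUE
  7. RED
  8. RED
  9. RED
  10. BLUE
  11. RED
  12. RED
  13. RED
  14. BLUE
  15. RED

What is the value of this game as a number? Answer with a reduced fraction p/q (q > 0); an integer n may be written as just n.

Recurse on prefixes of the 15-edge string BLUE RED BLUE RED RED BLUE RED RED RED BLUE RED RED RED BLUE RED:
step 1: add BLUE to get B; options L={ 0 } R={ · } gives 1
step 2: add RED to get BR; options L={ 0 } R={ 1 } gives 1/2
step 3: add BLUE to get BRB; options L={ 0; 1/2 } R={ 1 } gives 3/4
step 4: add RED to get BRBR; options L={ 0; 1/2 } R={ 3/4; 1 } gives 5/8
step 5: add RED to get BRBRR; options L={ 0; 1/2 } R={ 5/8; 3/4; 1 } gives 9/16
step 6: add BLUE to get BRBRRB; options L={ 0; 1/2; 9/16 } R={ 5/8; 3/4; 1 } gives 19/32
step 7: add RED to get BRBRRBR; options L={ 0; 1/2; 9/16 } R={ 19/32; 5/8; 3/4; 1 } gives 37/64
step 8: add RED to get BRBRRBRR; options L={ 0; 1/2; 9/16 } R={ 37/64; 19/32; 5/8; 3/4; 1 } gives 73/128
step 9: add RED to get BRBRRBRRR; options L={ 0; 1/2; 9/16 } R={ 73/128; 37/64; 19/32; 5/8; 3/4; 1 } gives 145/256
step 10: add BLUE to get BRBRRBRRRB; options L={ 0; 1/2; 9/16; 145/256 } R={ 73/128; 37/64; 19/32; 5/8; 3/4; 1 } gives 291/512
step 11: add RED to get BRBRRBRRRBR; options L={ 0; 1/2; 9/16; 145/256 } R={ 291/512; 73/128; 37/64; 19/32; 5/8; 3/4; 1 } gives 581/1024
step 12: add RED to get BRBRRBRRRBRR; options L={ 0; 1/2; 9/16; 145/256 } R={ 581/1024; 291/512; 73/128; 37/64; 19/32; 5/8; 3/4; 1 } gives 1161/2048
step 13: add RED to get BRBRRBRRRBRRR; options L={ 0; 1/2; 9/16; 145/256 } R={ 1161/2048; 581/1024; 291/512; 73/128; 37/64; 19/32; 5/8; 3/4; 1 } gives 2321/4096
step 14: add BLUE to get BRBRRBRRRBRRRB; options L={ 0; 1/2; 9/16; 145/256; 2321/4096 } R={ 1161/2048; 581/1024; 291/512; 73/128; 37/64; 19/32; 5/8; 3/4; 1 } gives 4643/8192
step 15: add RED to get BRBRRBRRRBRRRBR; options L={ 0; 1/2; 9/16; 145/256; 2321/4096 } R={ 4643/8192; 1161/2048; 581/1024; 291/512; 73/128; 37/64; 19/32; 5/8; 3/4; 1 } gives 9285/16384

9285/16384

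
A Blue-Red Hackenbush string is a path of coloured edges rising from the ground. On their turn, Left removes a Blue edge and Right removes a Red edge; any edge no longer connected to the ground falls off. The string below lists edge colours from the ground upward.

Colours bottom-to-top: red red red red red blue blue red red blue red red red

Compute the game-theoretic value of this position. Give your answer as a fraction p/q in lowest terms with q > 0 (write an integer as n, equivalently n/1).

Recurse on prefixes of the 13-edge string red red red red red blue blue red red blue red red red:
v_1 [r]  L=[(no moves)]  R=[0]  => -1
v_2 [rr]  L=[(no moves)]  R=[-1,0]  => -2
v_3 [rrr]  L=[(no moves)]  R=[-2,-1,0]  => -3
v_4 [rrrr]  L=[(no moves)]  R=[-3,-2,-1,0]  => -4
v_5 [rrrrr]  L=[(no moves)]  R=[-4,-3,-2,-1,0]  => -5
v_6 [rrrrrb]  L=[-5]  R=[-4,-3,-2,-1,0]  => -9/2
v_7 [rrrrrbb]  L=[-5,-9/2]  R=[-4,-3,-2,-1,0]  => -17/4
v_8 [rrrrrbbr]  L=[-5,-9/2]  R=[-17/4,-4,-3,-2,-1,0]  => -35/8
v_9 [rrrrrbbrr]  L=[-5,-9/2]  R=[-35/8,-17/4,-4,-3,-2,-1,0]  => -71/16
v_10 [rrrrrbbrrb]  L=[-5,-9/2,-71/16]  R=[-35/8,-17/4,-4,-3,-2,-1,0]  => -141/32
v_11 [rrrrrbbrrbr]  L=[-5,-9/2,-71/16]  R=[-141/32,-35/8,-17/4,-4,-3,-2,-1,0]  => -283/64
v_12 [rrrrrbbrrbrr]  L=[-5,-9/2,-71/16]  R=[-283/64,-141/32,-35/8,-17/4,-4,-3,-2,-1,0]  => -567/128
v_13 [rrrrrbbrrbrrr]  L=[-5,-9/2,-71/16]  R=[-567/128,-283/64,-141/32,-35/8,-17/4,-4,-3,-2,-1,0]  => -1135/256

-1135/256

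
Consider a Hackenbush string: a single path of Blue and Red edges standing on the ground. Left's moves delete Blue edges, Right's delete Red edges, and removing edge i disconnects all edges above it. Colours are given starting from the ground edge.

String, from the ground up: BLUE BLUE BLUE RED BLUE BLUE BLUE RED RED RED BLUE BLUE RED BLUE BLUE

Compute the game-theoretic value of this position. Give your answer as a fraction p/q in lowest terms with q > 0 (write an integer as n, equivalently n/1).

B: Left { 0 }, Right { · } — simplest 1
BB: Left { 0,1 }, Right { · } — simplest 2
BBB: Left { 0,1,2 }, Right { · } — simplest 3
BBBR: Left { 0,1,2 }, Right { 3 } — simplest 5/2
BBBRB: Left { 0,1,2,5/2 }, Right { 3 } — simplest 11/4
BBBRBB: Left { 0,1,2,5/2,11/4 }, Right { 3 } — simplest 23/8
BBBRBBB: Left { 0,1,2,5/2,11/4,23/8 }, Right { 3 } — simplest 47/16
BBBRBBBR: Left { 0,1,2,5/2,11/4,23/8 }, Right { 47/16,3 } — simplest 93/32
BBBRBBBRR: Left { 0,1,2,5/2,11/4,23/8 }, Right { 93/32,47/16,3 } — simplest 185/64
BBBRBBBRRR: Left { 0,1,2,5/2,11/4,23/8 }, Right { 185/64,93/32,47/16,3 } — simplest 369/128
BBBRBBBRRRB: Left { 0,1,2,5/2,11/4,23/8,369/128 }, Right { 185/64,93/32,47/16,3 } — simplest 739/256
BBBRBBBRRRBB: Left { 0,1,2,5/2,11/4,23/8,369/128,739/256 }, Right { 185/64,93/32,47/16,3 } — simplest 1479/512
BBBRBBBRRRBBR: Left { 0,1,2,5/2,11/4,23/8,369/128,739/256 }, Right { 1479/512,185/64,93/32,47/16,3 } — simplest 2957/1024
BBBRBBBRRRBBRB: Left { 0,1,2,5/2,11/4,23/8,369/128,739/256,2957/1024 }, Right { 1479/512,185/64,93/32,47/16,3 } — simplest 5915/2048
BBBRBBBRRRBBRBB: Left { 0,1,2,5/2,11/4,23/8,369/128,739/256,2957/1024,5915/2048 }, Right { 1479/512,185/64,93/32,47/16,3 } — simplest 11831/4096

11831/4096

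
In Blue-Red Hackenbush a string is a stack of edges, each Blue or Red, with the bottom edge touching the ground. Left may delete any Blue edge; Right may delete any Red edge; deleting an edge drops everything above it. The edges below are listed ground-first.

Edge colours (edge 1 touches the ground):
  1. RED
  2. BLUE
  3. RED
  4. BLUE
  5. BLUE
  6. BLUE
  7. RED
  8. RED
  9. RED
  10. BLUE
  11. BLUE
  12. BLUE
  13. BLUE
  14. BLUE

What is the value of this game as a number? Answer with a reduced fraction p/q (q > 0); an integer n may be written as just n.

-4545/8192

v_1 [R]  L=[none]  R=[0]  = -1
v_2 [RB]  L=[-1]  R=[0]  = -1/2
v_3 [RBR]  L=[-1]  R=[-1/2, 0]  = -3/4
v_4 [RBRB]  L=[-1, -3/4]  R=[-1/2, 0]  = -5/8
v_5 [RBRBB]  L=[-1, -3/4, -5/8]  R=[-1/2, 0]  = -9/16
v_6 [RBRBBB]  L=[-1, -3/4, -5/8, -9/16]  R=[-1/2, 0]  = -17/32
v_7 [RBRBBBR]  L=[-1, -3/4, -5/8, -9/16]  R=[-17/32, -1/2, 0]  = -35/64
v_8 [RBRBBBRR]  L=[-1, -3/4, -5/8, -9/16]  R=[-35/64, -17/32, -1/2, 0]  = -71/128
v_9 [RBRBBBRRR]  L=[-1, -3/4, -5/8, -9/16]  R=[-71/128, -35/64, -17/32, -1/2, 0]  = -143/256
v_10 [RBRBBBRRRB]  L=[-1, -3/4, -5/8, -9/16, -143/256]  R=[-71/128, -35/64, -17/32, -1/2, 0]  = -285/512
v_11 [RBRBBBRRRBB]  L=[-1, -3/4, -5/8, -9/16, -143/256, -285/512]  R=[-71/128, -35/64, -17/32, -1/2, 0]  = -569/1024
v_12 [RBRBBBRRRBBB]  L=[-1, -3/4, -5/8, -9/16, -143/256, -285/512, -569/1024]  R=[-71/128, -35/64, -17/32, -1/2, 0]  = -1137/2048
v_13 [RBRBBBRRRBBBB]  L=[-1, -3/4, -5/8, -9/16, -143/256, -285/512, -569/1024, -1137/2048]  R=[-71/128, -35/64, -17/32, -1/2, 0]  = -2273/4096
v_14 [RBRBBBRRRBBBBB]  L=[-1, -3/4, -5/8, -9/16, -143/256, -285/512, -569/1024, -1137/2048, -2273/4096]  R=[-71/128, -35/64, -17/32, -1/2, 0]  = -4545/8192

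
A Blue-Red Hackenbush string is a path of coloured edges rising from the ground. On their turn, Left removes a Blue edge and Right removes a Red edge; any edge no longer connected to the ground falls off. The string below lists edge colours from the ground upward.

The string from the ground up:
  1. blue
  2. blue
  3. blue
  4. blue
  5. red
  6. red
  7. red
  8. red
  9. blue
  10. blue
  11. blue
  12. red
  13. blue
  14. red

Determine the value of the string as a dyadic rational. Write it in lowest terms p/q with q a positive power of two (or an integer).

Prefix values for blue blue blue blue red red red red blue blue blue red blue red via {L|R} + simplicity:
val_1 [b]  L=[0]  R=[·]  => 1
val_2 [bb]  L=[0 1]  R=[·]  => 2
val_3 [bbb]  L=[0 1 2]  R=[·]  => 3
val_4 [bbbb]  L=[0 1 2 3]  R=[·]  => 4
val_5 [bbbbr]  L=[0 1 2 3]  R=[4]  => 7/2
val_6 [bbbbrr]  L=[0 1 2 3]  R=[7/2 4]  => 13/4
val_7 [bbbbrrr]  L=[0 1 2 3]  R=[13/4 7/2 4]  => 25/8
val_8 [bbbbrrrr]  L=[0 1 2 3]  R=[25/8 13/4 7/2 4]  => 49/16
val_9 [bbbbrrrrb]  L=[0 1 2 3 49/16]  R=[25/8 13/4 7/2 4]  => 99/32
val_10 [bbbbrrrrbb]  L=[0 1 2 3 49/16 99/32]  R=[25/8 13/4 7/2 4]  => 199/64
val_11 [bbbbrrrrbbb]  L=[0 1 2 3 49/16 99/32 199/64]  R=[25/8 13/4 7/2 4]  => 399/128
val_12 [bbbbrrrrbbbr]  L=[0 1 2 3 49/16 99/32 199/64]  R=[399/128 25/8 13/4 7/2 4]  => 797/256
val_13 [bbbbrrrrbbbrb]  L=[0 1 2 3 49/16 99/32 199/64 797/256]  R=[399/128 25/8 13/4 7/2 4]  => 1595/512
val_14 [bbbbrrrrbbbrbr]  L=[0 1 2 3 49/16 99/32 199/64 797/256]  R=[1595/512 399/128 25/8 13/4 7/2 4]  => 3189/1024

3189/1024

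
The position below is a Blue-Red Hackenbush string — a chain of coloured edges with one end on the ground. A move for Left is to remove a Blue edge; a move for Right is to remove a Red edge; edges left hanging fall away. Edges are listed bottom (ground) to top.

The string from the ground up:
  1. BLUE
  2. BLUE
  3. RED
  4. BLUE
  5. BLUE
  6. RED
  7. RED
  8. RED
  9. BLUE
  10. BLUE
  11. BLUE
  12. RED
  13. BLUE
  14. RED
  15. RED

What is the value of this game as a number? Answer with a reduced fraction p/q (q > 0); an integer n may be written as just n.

14569/8192

Prefix values for BLUE BLUE RED BLUE BLUE RED RED RED BLUE BLUE BLUE RED BLUE RED RED via {L|R} + simplicity:
edge 1 of 15 (BLUE): { 0 | none } gives 1
edge 2 of 15 (BLUE): { 0, 1 | none } gives 2
edge 3 of 15 (RED): { 0, 1 | 2 } gives 3/2
edge 4 of 15 (BLUE): { 0, 1, 3/2 | 2 } gives 7/4
edge 5 of 15 (BLUE): { 0, 1, 3/2, 7/4 | 2 } gives 15/8
edge 6 of 15 (RED): { 0, 1, 3/2, 7/4 | 15/8, 2 } gives 29/16
edge 7 of 15 (RED): { 0, 1, 3/2, 7/4 | 29/16, 15/8, 2 } gives 57/32
edge 8 of 15 (RED): { 0, 1, 3/2, 7/4 | 57/32, 29/16, 15/8, 2 } gives 113/64
edge 9 of 15 (BLUE): { 0, 1, 3/2, 7/4, 113/64 | 57/32, 29/16, 15/8, 2 } gives 227/128
edge 10 of 15 (BLUE): { 0, 1, 3/2, 7/4, 113/64, 227/128 | 57/32, 29/16, 15/8, 2 } gives 455/256
edge 11 of 15 (BLUE): { 0, 1, 3/2, 7/4, 113/64, 227/128, 455/256 | 57/32, 29/16, 15/8, 2 } gives 911/512
edge 12 of 15 (RED): { 0, 1, 3/2, 7/4, 113/64, 227/128, 455/256 | 911/512, 57/32, 29/16, 15/8, 2 } gives 1821/1024
edge 13 of 15 (BLUE): { 0, 1, 3/2, 7/4, 113/64, 227/128, 455/256, 1821/1024 | 911/512, 57/32, 29/16, 15/8, 2 } gives 3643/2048
edge 14 of 15 (RED): { 0, 1, 3/2, 7/4, 113/64, 227/128, 455/256, 1821/1024 | 3643/2048, 911/512, 57/32, 29/16, 15/8, 2 } gives 7285/4096
edge 15 of 15 (RED): { 0, 1, 3/2, 7/4, 113/64, 227/128, 455/256, 1821/1024 | 7285/4096, 3643/2048, 911/512, 57/32, 29/16, 15/8, 2 } gives 14569/8192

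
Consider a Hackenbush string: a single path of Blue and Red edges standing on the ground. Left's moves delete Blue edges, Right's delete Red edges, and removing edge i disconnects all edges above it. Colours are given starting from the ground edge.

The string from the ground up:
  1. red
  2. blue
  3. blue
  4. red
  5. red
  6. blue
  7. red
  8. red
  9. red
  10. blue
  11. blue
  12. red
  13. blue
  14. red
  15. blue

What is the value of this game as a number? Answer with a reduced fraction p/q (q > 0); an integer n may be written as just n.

G_1 [r]  L=[none]  R=[0]  — -1
G_2 [rb]  L=[-1]  R=[0]  — -1/2
G_3 [rbb]  L=[-1,-1/2]  R=[0]  — -1/4
G_4 [rbbr]  L=[-1,-1/2]  R=[-1/4,0]  — -3/8
G_5 [rbbrr]  L=[-1,-1/2]  R=[-3/8,-1/4,0]  — -7/16
G_6 [rbbrrb]  L=[-1,-1/2,-7/16]  R=[-3/8,-1/4,0]  — -13/32
G_7 [rbbrrbr]  L=[-1,-1/2,-7/16]  R=[-13/32,-3/8,-1/4,0]  — -27/64
G_8 [rbbrrbrr]  L=[-1,-1/2,-7/16]  R=[-27/64,-13/32,-3/8,-1/4,0]  — -55/128
G_9 [rbbrrbrrr]  L=[-1,-1/2,-7/16]  R=[-55/128,-27/64,-13/32,-3/8,-1/4,0]  — -111/256
G_10 [rbbrrbrrrb]  L=[-1,-1/2,-7/16,-111/256]  R=[-55/128,-27/64,-13/32,-3/8,-1/4,0]  — -221/512
G_11 [rbbrrbrrrbb]  L=[-1,-1/2,-7/16,-111/256,-221/512]  R=[-55/128,-27/64,-13/32,-3/8,-1/4,0]  — -441/1024
G_12 [rbbrrbrrrbbr]  L=[-1,-1/2,-7/16,-111/256,-221/512]  R=[-441/1024,-55/128,-27/64,-13/32,-3/8,-1/4,0]  — -883/2048
G_13 [rbbrrbrrrbbrb]  L=[-1,-1/2,-7/16,-111/256,-221/512,-883/2048]  R=[-441/1024,-55/128,-27/64,-13/32,-3/8,-1/4,0]  — -1765/4096
G_14 [rbbrrbrrrbbrbr]  L=[-1,-1/2,-7/16,-111/256,-221/512,-883/2048]  R=[-1765/4096,-441/1024,-55/128,-27/64,-13/32,-3/8,-1/4,0]  — -3531/8192
G_15 [rbbrrbrrrbbrbrb]  L=[-1,-1/2,-7/16,-111/256,-221/512,-883/2048,-3531/8192]  R=[-1765/4096,-441/1024,-55/128,-27/64,-13/32,-3/8,-1/4,0]  — -7061/16384

-7061/16384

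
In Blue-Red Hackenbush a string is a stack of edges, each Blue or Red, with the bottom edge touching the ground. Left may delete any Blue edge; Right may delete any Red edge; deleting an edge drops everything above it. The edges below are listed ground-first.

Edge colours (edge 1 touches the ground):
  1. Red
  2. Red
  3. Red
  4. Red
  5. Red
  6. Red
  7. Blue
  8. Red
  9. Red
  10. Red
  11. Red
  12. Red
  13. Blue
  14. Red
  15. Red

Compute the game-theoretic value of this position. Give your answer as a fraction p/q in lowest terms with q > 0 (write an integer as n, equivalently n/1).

-3063/512

Build G(s[:k]) for k = 1..15, string s = Red Red Red Red Red Red Blue Red Red Red Red Red Blue Red Red.
R: Left { (no moves) }, Right { 0 } ⇒ simplest -1
RR: Left { (no moves) }, Right { -1, 0 } ⇒ simplest -2
RRR: Left { (no moves) }, Right { -2, -1, 0 } ⇒ simplest -3
RRRR: Left { (no moves) }, Right { -3, -2, -1, 0 } ⇒ simplest -4
RRRRR: Left { (no moves) }, Right { -4, -3, -2, -1, 0 } ⇒ simplest -5
RRRRRR: Left { (no moves) }, Right { -5, -4, -3, -2, -1, 0 } ⇒ simplest -6
RRRRRRB: Left { -6 }, Right { -5, -4, -3, -2, -1, 0 } ⇒ simplest -11/2
RRRRRRBR: Left { -6 }, Right { -11/2, -5, -4, -3, -2, -1, 0 } ⇒ simplest -23/4
RRRRRRBRR: Left { -6 }, Right { -23/4, -11/2, -5, -4, -3, -2, -1, 0 } ⇒ simplest -47/8
RRRRRRBRRR: Left { -6 }, Right { -47/8, -23/4, -11/2, -5, -4, -3, -2, -1, 0 } ⇒ simplest -95/16
RRRRRRBRRRR: Left { -6 }, Right { -95/16, -47/8, -23/4, -11/2, -5, -4, -3, -2, -1, 0 } ⇒ simplest -191/32
RRRRRRBRRRRR: Left { -6 }, Right { -191/32, -95/16, -47/8, -23/4, -11/2, -5, -4, -3, -2, -1, 0 } ⇒ simplest -383/64
RRRRRRBRRRRRB: Left { -6, -383/64 }, Right { -191/32, -95/16, -47/8, -23/4, -11/2, -5, -4, -3, -2, -1, 0 } ⇒ simplest -765/128
RRRRRRBRRRRRBR: Left { -6, -383/64 }, Right { -765/128, -191/32, -95/16, -47/8, -23/4, -11/2, -5, -4, -3, -2, -1, 0 } ⇒ simplest -1531/256
RRRRRRBRRRRRBRR: Left { -6, -383/64 }, Right { -1531/256, -765/128, -191/32, -95/16, -47/8, -23/4, -11/2, -5, -4, -3, -2, -1, 0 } ⇒ simplest -3063/512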